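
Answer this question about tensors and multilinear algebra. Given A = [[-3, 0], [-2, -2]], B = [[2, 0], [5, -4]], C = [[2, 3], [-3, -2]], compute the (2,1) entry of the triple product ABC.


(ABC)_{21} = sum_m (AB)_{2m} C_{m1}. First compute row 2 of AB.
(AB)_{21} = -2*2 + -2*5 = -14
(AB)_{22} = -2*0 + -2*-4 = 8
Now contract with column 1 of C:
(AB)_{21} * C_{11} = -14 * 2 = -28
(AB)_{22} * C_{21} = 8 * -3 = -24
(ABC)_{21} = -28 + -24 = -52

-52


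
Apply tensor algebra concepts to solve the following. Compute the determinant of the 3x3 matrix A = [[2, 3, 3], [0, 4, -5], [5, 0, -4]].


Expanding along the first row, det(A) = a11*M_11 - a12*M_12 + a13*M_13, where M_1j is the (1,j) minor.
Minor M_11 = 4*-4 - -5*0 = -16
Minor M_12 = 0*-4 - -5*5 = 25
Minor M_13 = 0*0 - 4*5 = -20
det = 2*(-16) - 3*(25) + 3*(-20)
    = -32 - 75 + -60
    = -167

-167


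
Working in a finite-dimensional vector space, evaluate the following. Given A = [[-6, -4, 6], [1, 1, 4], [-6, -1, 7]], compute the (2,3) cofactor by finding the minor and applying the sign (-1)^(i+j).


To find cofactor C_{23}, delete row 2 and column 3.
The resulting 2x2 submatrix is: [[-6, -4], [-6, -1]]
Minor M_{23} = -6*-1 - -4*-6
  = 6 - 24 = -18
Sign = (-1)^(2+3) = (-1)^5 = -1
Cofactor C_{23} = -1 * -18 = 18

18


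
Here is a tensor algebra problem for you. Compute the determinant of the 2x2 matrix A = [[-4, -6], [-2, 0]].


For a 2x2 matrix [[a, b], [c, d]], det = a*d - b*c.
a = -4, b = -6, c = -2, d = 0
a*d = -4 * 0 = 0
b*c = -6 * -2 = 12
det = 0 - 12 = -12

-12


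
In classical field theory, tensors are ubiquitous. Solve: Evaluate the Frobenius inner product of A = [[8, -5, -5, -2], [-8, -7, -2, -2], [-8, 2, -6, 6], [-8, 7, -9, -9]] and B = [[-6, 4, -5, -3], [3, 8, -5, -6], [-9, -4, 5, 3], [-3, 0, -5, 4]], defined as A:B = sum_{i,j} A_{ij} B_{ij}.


A:B = sum over all i,j of A_{ij} * B_{ij}.
Row 1: 8*-6=-48, -5*4=-20, -5*-5=25, -2*-3=6 => row sum = -37
Row 2: -8*3=-24, -7*8=-56, -2*-5=10, -2*-6=12 => row sum = -58
Row 3: -8*-9=72, 2*-4=-8, -6*5=-30, 6*3=18 => row sum = 52
Row 4: -8*-3=24, 7*0=0, -9*-5=45, -9*4=-36 => row sum = 33
Total = -37 + -58 + 52 + 33 = -10

-10


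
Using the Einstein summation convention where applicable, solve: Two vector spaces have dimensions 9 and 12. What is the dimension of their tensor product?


The dimension of a tensor product is the product of dimensions.
dim(V) = 9, dim(W) = 12
dim(V (x) W) = 9 * 12 = 108

108


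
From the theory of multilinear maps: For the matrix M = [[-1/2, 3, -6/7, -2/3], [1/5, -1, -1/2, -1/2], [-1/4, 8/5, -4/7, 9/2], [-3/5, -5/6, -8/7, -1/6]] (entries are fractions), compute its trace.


The trace is the sum of diagonal entries.
Diagonal: M[1,1] = -1/2, M[2,2] = -1, M[3,3] = -4/7, M[4,4] = -1/6
Tr(M) = -1/2 + -1 + -4/7 + -1/6
Computing step by step:
After adding M[1,1]: -1/2
After adding M[2,2]: -3/2
After adding M[3,3]: -29/14
After adding M[4,4]: -47/21
Tr(M) = -47/21

-47/21


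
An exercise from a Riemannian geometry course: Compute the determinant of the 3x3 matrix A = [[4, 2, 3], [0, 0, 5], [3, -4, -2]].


Expanding along the first row, det(A) = a11*M_11 - a12*M_12 + a13*M_13, where M_1j is the (1,j) minor.
Minor M_11 = 0*-2 - 5*-4 = 20
Minor M_12 = 0*-2 - 5*3 = -15
Minor M_13 = 0*-4 - 0*3 = 0
det = 4*(20) - 2*(-15) + 3*(0)
    = 80 - -30 + 0
    = 110

110


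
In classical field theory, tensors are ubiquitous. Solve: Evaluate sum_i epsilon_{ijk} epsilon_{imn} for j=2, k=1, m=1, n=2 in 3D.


Using the identity: epsilon_{ijk} epsilon_{imn} = delta_{jm} delta_{kn} - delta_{jn} delta_{km}.
delta_{21} = 0
delta_{12} = 0
delta_{22} = 1
delta_{11} = 1
Result = 0 * 0 - 1 * 1 = 0 - 1 = -1

-1


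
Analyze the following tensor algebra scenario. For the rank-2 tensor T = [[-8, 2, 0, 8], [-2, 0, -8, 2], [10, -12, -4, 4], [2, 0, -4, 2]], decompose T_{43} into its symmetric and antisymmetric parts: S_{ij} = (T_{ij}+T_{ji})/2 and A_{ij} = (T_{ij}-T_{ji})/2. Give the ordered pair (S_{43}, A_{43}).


T_{43} = -4
T_{34} = 4
S_{43} = (-4 + 4)/2 = 0/2 = 0
A_{43} = (-4 - 4)/2 = -8/2 = -4
Check: S + A = 0 + -4 = -4 = T_{43}.

(0, -4)


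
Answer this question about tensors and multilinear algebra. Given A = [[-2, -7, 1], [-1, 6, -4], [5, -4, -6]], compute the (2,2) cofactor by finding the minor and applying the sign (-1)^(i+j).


To find cofactor C_{22}, delete row 2 and column 2.
The resulting 2x2 submatrix is: [[-2, 1], [5, -6]]
Minor M_{22} = -2*-6 - 1*5
  = 12 - 5 = 7
Sign = (-1)^(2+2) = (-1)^4 = 1
Cofactor C_{22} = 1 * 7 = 7

7


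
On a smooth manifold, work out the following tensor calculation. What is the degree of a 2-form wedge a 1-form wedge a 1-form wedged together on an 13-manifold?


The degree of a wedge product is the sum of the degrees of the individual forms.
Degrees: 2, 1, 1
Total degree = 2 + 1 + 1 = 4

4


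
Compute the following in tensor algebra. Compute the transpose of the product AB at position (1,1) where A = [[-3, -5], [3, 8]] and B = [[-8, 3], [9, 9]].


(AB)^T_{ij} = (AB)_{ji} = sum_k A_{jk} B_{ki}.
For i=1, j=1 we need (AB)_{11}:
A_{11} * B_{11} = -3 * -8 = 24
A_{12} * B_{21} = -5 * 9 = -45
Sum = 24 + -45 = -21

-21


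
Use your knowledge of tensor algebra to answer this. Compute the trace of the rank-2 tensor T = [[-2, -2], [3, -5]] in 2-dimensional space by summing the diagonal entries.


The contraction (trace) of a rank-2 tensor is the sum of its diagonal elements.
Diagonal entries: A[1,1] = -2, A[2,2] = -5
Tr(A) = -2 + -5 = -7

-7


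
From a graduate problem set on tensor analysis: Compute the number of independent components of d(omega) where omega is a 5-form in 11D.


The exterior derivative of a p-form is a (p+1)-form.
Its number of independent components is C(n, p+1).
n = 11, p+1 = 6
C(11, 6) = 462

462


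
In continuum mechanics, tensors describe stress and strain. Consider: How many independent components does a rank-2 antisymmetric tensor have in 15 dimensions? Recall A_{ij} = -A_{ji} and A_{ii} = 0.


An antisymmetric rank-2 tensor satisfies A_{ij} = -A_{ji}, so diagonal entries are zero.
The independent components are the upper-triangular entries: C(n, 2) = n(n-1)/2.
n = 15
C(15, 2) = 15 * 14 / 2 = 210 / 2 = 105

105


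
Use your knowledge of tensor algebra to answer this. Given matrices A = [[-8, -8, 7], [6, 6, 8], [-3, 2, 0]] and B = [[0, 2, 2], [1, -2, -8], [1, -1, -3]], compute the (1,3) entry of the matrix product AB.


(AB)_{ij} = sum_k A_{ik} B_{kj}.
For i=1, j=3:
A_{11} * B_{13} = -8 * 2 = -16
A_{12} * B_{23} = -8 * -8 = 64
A_{13} * B_{33} = 7 * -3 = -21
Sum = -16 + 64 + -21 = 27

27


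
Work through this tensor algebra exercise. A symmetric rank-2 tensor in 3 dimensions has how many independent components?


A symmetric rank-2 tensor in d dimensions has d(d+1)/2 independent components.
d = 3
d(d+1)/2 = 3 * 4 / 2 = 12 / 2 = 6

6


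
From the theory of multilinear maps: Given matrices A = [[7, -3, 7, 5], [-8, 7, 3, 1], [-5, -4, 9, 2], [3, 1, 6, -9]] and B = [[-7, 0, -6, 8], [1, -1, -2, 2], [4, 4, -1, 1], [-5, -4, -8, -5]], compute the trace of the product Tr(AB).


Tr(AB) = sum_i (AB)_{ii} where (AB)_{ii} = sum_k A_{ik} B_{ki}.
(AB)_{11} = 7*-7 + -3*1 + 7*4 + 5*-5 = -49
(AB)_{22} = -8*0 + 7*-1 + 3*4 + 1*-4 = 1
(AB)_{33} = -5*-6 + -4*-2 + 9*-1 + 2*-8 = 13
(AB)_{44} = 3*8 + 1*2 + 6*1 + -9*-5 = 77
Tr(AB) = -49 + 1 + 13 + 77 = 42

42


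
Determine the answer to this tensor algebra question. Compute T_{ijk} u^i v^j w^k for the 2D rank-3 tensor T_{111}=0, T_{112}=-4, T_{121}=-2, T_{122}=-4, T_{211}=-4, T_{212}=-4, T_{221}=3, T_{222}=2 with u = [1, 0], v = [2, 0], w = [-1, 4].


S = sum over i,j,k of T_{ijk} u_i v_j w_k. Expanding all 8 terms:
T_{111}*u_1*v_1*w_1 = 0*1*2*-1 = 0  (running total: 0)
T_{112}*u_1*v_1*w_2 = -4*1*2*4 = -32  (running total: -32)
T_{121}*u_1*v_2*w_1 = -2*1*0*-1 = 0  (running total: -32)
T_{122}*u_1*v_2*w_2 = -4*1*0*4 = 0  (running total: -32)
T_{211}*u_2*v_1*w_1 = -4*0*2*-1 = 0  (running total: -32)
T_{212}*u_2*v_1*w_2 = -4*0*2*4 = 0  (running total: -32)
T_{221}*u_2*v_2*w_1 = 3*0*0*-1 = 0  (running total: -32)
T_{222}*u_2*v_2*w_2 = 2*0*0*4 = 0  (running total: -32)
S = -32

-32


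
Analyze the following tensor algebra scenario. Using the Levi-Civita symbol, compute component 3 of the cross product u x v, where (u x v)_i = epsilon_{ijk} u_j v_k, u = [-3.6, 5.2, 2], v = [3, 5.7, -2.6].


(u x v)_3 = sum_{j,k} epsilon_{3jk} u_j v_k. Only permutations of (1,2,3) contribute; the two non-zero terms are:
eps_{312} u_1 v_2 = 1 * -3.6 * 5.7 = -20.52
eps_{321} u_2 v_1 = -1 * 5.2 * 3 = -15.6
(u x v)_3 = -36.12

-36.12


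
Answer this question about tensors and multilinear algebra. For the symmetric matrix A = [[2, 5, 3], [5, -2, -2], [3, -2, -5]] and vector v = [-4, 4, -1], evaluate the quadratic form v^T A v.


First compute Av:
(Av)_1 = 2*-4 + 5*4 + 3*-1 = 9
(Av)_2 = 5*-4 + -2*4 + -2*-1 = -26
(Av)_3 = 3*-4 + -2*4 + -5*-1 = -15
Av = [9, -26, -15]
Then v^T (Av) = -4*9 + 4*-26 + -1*-15
= -36 + -104 + 15 = -125

-125


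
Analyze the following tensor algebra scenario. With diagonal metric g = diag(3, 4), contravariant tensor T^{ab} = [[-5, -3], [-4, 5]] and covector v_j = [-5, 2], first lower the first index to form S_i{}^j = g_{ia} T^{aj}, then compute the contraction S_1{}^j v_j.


Step 1: lower the first index. For a diagonal metric, g_{ia} T^{aj} = g_{ii} T^{ij} (no sum on i).
g_{11} = 3
S_1{}^1 = 3 * T^{11} = 3 * -5 = -15
S_1{}^2 = 3 * T^{12} = 3 * -3 = -9
Step 2: contract S_1{}^j with v_j.
S_1{}^1 * v_1 = -15 * -5 = 75
S_1{}^2 * v_2 = -9 * 2 = -18
Result = 75 + -18 = 57

57


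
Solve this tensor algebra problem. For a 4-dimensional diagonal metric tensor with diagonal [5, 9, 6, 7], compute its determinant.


For a diagonal metric, the determinant is the product of diagonal entries.
Diagonal entries: 5, 9, 6, 7
det(g) = 5 * 9 * 6 * 7 = 1890

1890


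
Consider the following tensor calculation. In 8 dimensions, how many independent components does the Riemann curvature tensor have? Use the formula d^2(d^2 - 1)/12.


The Riemann tensor in d dimensions has d^2(d^2 - 1)/12 independent components.
d = 8, so d^2 = 64
d^2 - 1 = 63
d^2(d^2 - 1) = 64 * 63 = 4032
Divide by 12: 4032 / 12 = 336

336


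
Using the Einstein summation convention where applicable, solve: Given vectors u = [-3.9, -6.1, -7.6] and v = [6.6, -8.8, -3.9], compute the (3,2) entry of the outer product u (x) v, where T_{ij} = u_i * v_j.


The outer product entry T_{ij} = u_i * v_j.
We need i=3, j=2.
u_3 = -7.6, v_2 = -8.8
T_{3,2} = -7.6 * -8.8 = 66.88

66.88


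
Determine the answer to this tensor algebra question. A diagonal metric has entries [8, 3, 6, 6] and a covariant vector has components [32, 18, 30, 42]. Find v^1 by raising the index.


To raise an index with a diagonal metric: v^i = v_i / g_{ii}.
For index 1: v_1 = 32, g_{11} = 8
v^1 = 32 / 8 = 4

4


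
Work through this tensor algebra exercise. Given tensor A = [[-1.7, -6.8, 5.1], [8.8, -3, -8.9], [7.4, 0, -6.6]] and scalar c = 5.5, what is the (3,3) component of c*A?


Scalar multiplication: (cA)_{ij} = c * A_{ij}.
c = 5.5
A_{33} = -6.6
(cA)_{33} = 5.5 * -6.6 = -36.3

-36.3


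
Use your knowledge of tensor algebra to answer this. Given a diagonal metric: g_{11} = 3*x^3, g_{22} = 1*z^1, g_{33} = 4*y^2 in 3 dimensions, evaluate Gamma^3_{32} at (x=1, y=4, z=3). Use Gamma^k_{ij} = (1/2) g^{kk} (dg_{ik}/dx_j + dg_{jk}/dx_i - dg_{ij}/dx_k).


For a diagonal metric, Gamma^k_{ij} = (1/2) g^{kk} (dg_{ik}/dx_j + dg_{jk}/dx_i - dg_{ij}/dx_k).
The metric is diagonal, so g_{ab} = 0 for a != b.
At the given point: g_{11} = 3, g_{22} = 3, g_{33} = 64
g^{33} = 1/64
dg_{33}/dx_2 = dg_{33}/dx_2 = 32
dg_{23}/dx_3 = 0 (off-diagonal)
dg_{32}/dx_3 = 0 (off-diagonal)
Numerator = 32 + 0 - 0 = 32
Gamma^3_{32} = 32 / (2 * 64) = 1/4

1/4


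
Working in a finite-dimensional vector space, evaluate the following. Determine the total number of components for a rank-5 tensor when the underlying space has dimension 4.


The number of components of a rank-r tensor in d dimensions is d^r.
Here d = 4 and r = 5.
4^5 = 1024

1024


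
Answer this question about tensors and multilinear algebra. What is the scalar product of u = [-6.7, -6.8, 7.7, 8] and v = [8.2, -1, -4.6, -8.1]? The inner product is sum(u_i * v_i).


The inner product u . v = sum of u_i * v_i.
Term-by-term: -6.7 * 8.2, -6.8 * -1, 7.7 * -4.6, 8 * -8.1
Products: -54.94, 6.8, -35.42, -64.8
Sum = -54.94 + 6.8 + -35.42 + -64.8 = -148.36

-148.36


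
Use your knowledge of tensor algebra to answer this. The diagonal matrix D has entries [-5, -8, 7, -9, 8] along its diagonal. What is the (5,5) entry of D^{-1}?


For a diagonal matrix, the inverse has entries (D^{-1})_{ii} = 1/d_{ii}.
The diagonal entries are: d_{11} = -5, d_{22} = -8, d_{33} = 7, d_{44} = -9, d_{55} = 8
We need (D^{-1})_{55} = 1/d_{55} = 1/8 = 1/8

1/8


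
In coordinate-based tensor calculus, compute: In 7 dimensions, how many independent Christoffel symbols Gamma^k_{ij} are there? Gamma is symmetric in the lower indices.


Christoffel symbols Gamma^k_{ij} are symmetric in i,j, so there are d * d(d+1)/2 independent symbols.
d = 7
d(d+1)/2 = 7 * 8 / 2 = 28
Total = 7 * 28 = 196

196


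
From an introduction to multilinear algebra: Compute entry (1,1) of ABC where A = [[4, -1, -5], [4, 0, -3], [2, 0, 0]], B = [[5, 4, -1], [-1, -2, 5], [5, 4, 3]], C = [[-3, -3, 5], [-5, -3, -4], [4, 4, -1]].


(ABC)_{11} = sum_m (AB)_{1m} C_{m1}. First compute row 1 of AB.
(AB)_{11} = 4*5 + -1*-1 + -5*5 = -4
(AB)_{12} = 4*4 + -1*-2 + -5*4 = -2
(AB)_{13} = 4*-1 + -1*5 + -5*3 = -24
Now contract with column 1 of C:
(AB)_{11} * C_{11} = -4 * -3 = 12
(AB)_{12} * C_{21} = -2 * -5 = 10
(AB)_{13} * C_{31} = -24 * 4 = -96
(ABC)_{11} = 12 + 10 + -96 = -74

-74


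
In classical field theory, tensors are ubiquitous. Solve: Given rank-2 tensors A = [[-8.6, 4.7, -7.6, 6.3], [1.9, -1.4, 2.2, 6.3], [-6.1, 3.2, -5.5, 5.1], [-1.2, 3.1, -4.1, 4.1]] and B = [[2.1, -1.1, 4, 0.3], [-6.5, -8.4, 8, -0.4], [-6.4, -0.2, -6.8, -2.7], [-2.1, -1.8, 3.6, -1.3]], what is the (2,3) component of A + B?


Tensor addition is component-wise: (A + B)_{ij} = A_{ij} + B_{ij}.
A_{23} = 2.2
B_{23} = 8
(A + B)_{23} = 2.2 + 8 = 10.2

10.2


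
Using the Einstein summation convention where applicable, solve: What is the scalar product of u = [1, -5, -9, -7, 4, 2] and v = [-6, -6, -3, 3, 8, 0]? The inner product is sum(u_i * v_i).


The inner product u . v = sum of u_i * v_i.
Term-by-term: 1 * -6, -5 * -6, -9 * -3, -7 * 3, 4 * 8, 2 * 0
Products: -6, 30, 27, -21, 32, 0
Sum = -6 + 30 + 27 + -21 + 32 + 0 = 62

62


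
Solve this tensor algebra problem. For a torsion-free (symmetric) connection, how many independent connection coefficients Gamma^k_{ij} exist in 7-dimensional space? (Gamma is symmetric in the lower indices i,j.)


Christoffel symbols Gamma^k_{ij} are symmetric in i,j, so there are d * d(d+1)/2 independent symbols.
d = 7
d(d+1)/2 = 7 * 8 / 2 = 28
Total = 7 * 28 = 196

196


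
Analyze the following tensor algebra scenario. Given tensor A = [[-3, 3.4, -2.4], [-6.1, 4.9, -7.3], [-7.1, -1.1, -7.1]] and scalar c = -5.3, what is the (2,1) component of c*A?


Scalar multiplication: (cA)_{ij} = c * A_{ij}.
c = -5.3
A_{21} = -6.1
(cA)_{21} = -5.3 * -6.1 = 32.33

32.33


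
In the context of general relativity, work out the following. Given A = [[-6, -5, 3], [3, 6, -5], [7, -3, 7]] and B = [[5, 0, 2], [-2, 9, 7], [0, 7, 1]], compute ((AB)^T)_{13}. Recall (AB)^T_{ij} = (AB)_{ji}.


(AB)^T_{ij} = (AB)_{ji} = sum_k A_{jk} B_{ki}.
For i=1, j=3 we need (AB)_{31}:
A_{31} * B_{11} = 7 * 5 = 35
A_{32} * B_{21} = -3 * -2 = 6
A_{33} * B_{31} = 7 * 0 = 0
Sum = 35 + 6 + 0 = 41

41


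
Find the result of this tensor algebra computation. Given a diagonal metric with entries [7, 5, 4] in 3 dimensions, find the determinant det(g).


For a diagonal metric, the determinant is the product of diagonal entries.
Diagonal entries: 7, 5, 4
det(g) = 7 * 5 * 4 = 140

140


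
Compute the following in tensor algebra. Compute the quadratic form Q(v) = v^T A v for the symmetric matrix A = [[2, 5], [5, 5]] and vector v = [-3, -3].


First compute Av:
(Av)_1 = 2*-3 + 5*-3 = -21
(Av)_2 = 5*-3 + 5*-3 = -30
Av = [-21, -30]
Then v^T (Av) = -3*-21 + -3*-30
= 63 + 90 = 153

153


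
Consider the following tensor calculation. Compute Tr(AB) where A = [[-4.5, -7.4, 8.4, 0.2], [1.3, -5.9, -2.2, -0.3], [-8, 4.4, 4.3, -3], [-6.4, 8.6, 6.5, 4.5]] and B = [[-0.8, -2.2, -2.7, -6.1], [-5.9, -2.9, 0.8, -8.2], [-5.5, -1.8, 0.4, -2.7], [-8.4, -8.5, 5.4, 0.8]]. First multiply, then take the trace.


Tr(AB) = sum_i (AB)_{ii} where (AB)_{ii} = sum_k A_{ik} B_{ki}.
(AB)_{11} = -4.5*-0.8 + -7.4*-5.9 + 8.4*-5.5 + 0.2*-8.4 = -0.62
(AB)_{22} = 1.3*-2.2 + -5.9*-2.9 + -2.2*-1.8 + -0.3*-8.5 = 20.76
(AB)_{33} = -8*-2.7 + 4.4*0.8 + 4.3*0.4 + -3*5.4 = 10.64
(AB)_{44} = -6.4*-6.1 + 8.6*-8.2 + 6.5*-2.7 + 4.5*0.8 = -45.43
Tr(AB) = -0.62 + 20.76 + 10.64 + -45.43 = -14.65

-14.65


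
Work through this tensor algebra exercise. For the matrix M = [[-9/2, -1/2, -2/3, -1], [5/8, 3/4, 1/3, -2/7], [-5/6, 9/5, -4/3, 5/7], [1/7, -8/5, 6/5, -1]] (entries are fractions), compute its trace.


The trace is the sum of diagonal entries.
Diagonal: M[1,1] = -9/2, M[2,2] = 3/4, M[3,3] = -4/3, M[4,4] = -1
Tr(M) = -9/2 + 3/4 + -4/3 + -1
Computing step by step:
After adding M[1,1]: -9/2
After adding M[2,2]: -15/4
After adding M[3,3]: -61/12
After adding M[4,4]: -73/12
Tr(M) = -73/12

-73/12


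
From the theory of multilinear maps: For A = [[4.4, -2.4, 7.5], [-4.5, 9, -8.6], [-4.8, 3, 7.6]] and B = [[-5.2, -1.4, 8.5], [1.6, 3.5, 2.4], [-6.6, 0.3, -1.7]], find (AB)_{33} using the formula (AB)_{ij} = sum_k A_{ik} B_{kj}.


(AB)_{ij} = sum_k A_{ik} B_{kj}.
For i=3, j=3:
A_{31} * B_{13} = -4.8 * 8.5 = -40.8
A_{32} * B_{23} = 3 * 2.4 = 7.2
A_{33} * B_{33} = 7.6 * -1.7 = -12.92
Sum = -40.8 + 7.2 + -12.92 = -46.52

-46.52


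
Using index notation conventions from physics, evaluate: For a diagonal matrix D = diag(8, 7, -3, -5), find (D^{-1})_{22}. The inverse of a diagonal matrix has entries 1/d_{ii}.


For a diagonal matrix, the inverse has entries (D^{-1})_{ii} = 1/d_{ii}.
The diagonal entries are: d_{11} = 8, d_{22} = 7, d_{33} = -3, d_{44} = -5
We need (D^{-1})_{22} = 1/d_{22} = 1/7 = 1/7

1/7


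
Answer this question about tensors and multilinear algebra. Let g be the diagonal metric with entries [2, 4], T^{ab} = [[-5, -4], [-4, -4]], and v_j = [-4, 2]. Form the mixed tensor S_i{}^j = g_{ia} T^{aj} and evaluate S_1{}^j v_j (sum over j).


Step 1: lower the first index. For a diagonal metric, g_{ia} T^{aj} = g_{ii} T^{ij} (no sum on i).
g_{11} = 2
S_1{}^1 = 2 * T^{11} = 2 * -5 = -10
S_1{}^2 = 2 * T^{12} = 2 * -4 = -8
Step 2: contract S_1{}^j with v_j.
S_1{}^1 * v_1 = -10 * -4 = 40
S_1{}^2 * v_2 = -8 * 2 = -16
Result = 40 + -16 = 24

24


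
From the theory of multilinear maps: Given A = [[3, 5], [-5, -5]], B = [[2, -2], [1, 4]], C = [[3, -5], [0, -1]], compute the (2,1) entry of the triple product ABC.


(ABC)_{21} = sum_m (AB)_{2m} C_{m1}. First compute row 2 of AB.
(AB)_{21} = -5*2 + -5*1 = -15
(AB)_{22} = -5*-2 + -5*4 = -10
Now contract with column 1 of C:
(AB)_{21} * C_{11} = -15 * 3 = -45
(AB)_{22} * C_{21} = -10 * 0 = 0
(ABC)_{21} = -45 + 0 = -45

-45


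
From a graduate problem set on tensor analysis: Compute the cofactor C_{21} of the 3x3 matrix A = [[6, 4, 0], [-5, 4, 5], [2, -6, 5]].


To find cofactor C_{21}, delete row 2 and column 1.
The resulting 2x2 submatrix is: [[4, 0], [-6, 5]]
Minor M_{21} = 4*5 - 0*-6
  = 20 - 0 = 20
Sign = (-1)^(2+1) = (-1)^3 = -1
Cofactor C_{21} = -1 * 20 = -20

-20


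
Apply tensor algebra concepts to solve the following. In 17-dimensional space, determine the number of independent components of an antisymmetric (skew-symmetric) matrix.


An antisymmetric rank-2 tensor satisfies A_{ij} = -A_{ji}, so diagonal entries are zero.
The independent components are the upper-triangular entries: C(n, 2) = n(n-1)/2.
n = 17
C(17, 2) = 17 * 16 / 2 = 272 / 2 = 136

136


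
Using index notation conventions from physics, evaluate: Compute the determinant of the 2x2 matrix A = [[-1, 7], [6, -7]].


For a 2x2 matrix [[a, b], [c, d]], det = a*d - b*c.
a = -1, b = 7, c = 6, d = -7
a*d = -1 * -7 = 7
b*c = 7 * 6 = 42
det = 7 - 42 = -35

-35


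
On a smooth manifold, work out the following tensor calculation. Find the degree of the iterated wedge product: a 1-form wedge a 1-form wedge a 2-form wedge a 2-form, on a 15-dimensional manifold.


The degree of a wedge product is the sum of the degrees of the individual forms.
Degrees: 1, 1, 2, 2
Total degree = 1 + 1 + 2 + 2 = 6

6


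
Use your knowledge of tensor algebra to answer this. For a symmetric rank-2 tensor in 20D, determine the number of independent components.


A symmetric rank-2 tensor in d dimensions has d(d+1)/2 independent components.
d = 20
d(d+1)/2 = 20 * 21 / 2 = 420 / 2 = 210

210


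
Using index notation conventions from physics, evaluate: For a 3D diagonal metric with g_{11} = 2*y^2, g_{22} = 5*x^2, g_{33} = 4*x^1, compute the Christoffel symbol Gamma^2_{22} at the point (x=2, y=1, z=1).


For a diagonal metric, Gamma^k_{ij} = (1/2) g^{kk} (dg_{ik}/dx_j + dg_{jk}/dx_i - dg_{ij}/dx_k).
The metric is diagonal, so g_{ab} = 0 for a != b.
At the given point: g_{11} = 2, g_{22} = 20, g_{33} = 8
g^{22} = 1/20
dg_{22}/dx_2 = dg_{22}/dx_2 = 0
dg_{22}/dx_2 = dg_{22}/dx_2 = 0
dg_{22}/dx_2 = dg_{22}/dx_2 = 0
Numerator = 0 + 0 - 0 = 0
Gamma^2_{22} = 0 / (2 * 20) = 0

0


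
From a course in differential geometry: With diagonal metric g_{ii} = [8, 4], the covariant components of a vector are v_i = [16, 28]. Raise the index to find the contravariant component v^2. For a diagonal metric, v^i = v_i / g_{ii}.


To raise an index with a diagonal metric: v^i = v_i / g_{ii}.
For index 2: v_2 = 28, g_{22} = 4
v^2 = 28 / 4 = 7

7


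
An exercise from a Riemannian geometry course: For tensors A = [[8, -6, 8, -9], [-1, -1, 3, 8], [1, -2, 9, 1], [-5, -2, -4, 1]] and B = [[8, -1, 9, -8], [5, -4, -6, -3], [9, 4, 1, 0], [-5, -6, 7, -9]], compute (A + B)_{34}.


Tensor addition is component-wise: (A + B)_{ij} = A_{ij} + B_{ij}.
A_{34} = 1
B_{34} = 0
(A + B)_{34} = 1 + 0 = 1

1


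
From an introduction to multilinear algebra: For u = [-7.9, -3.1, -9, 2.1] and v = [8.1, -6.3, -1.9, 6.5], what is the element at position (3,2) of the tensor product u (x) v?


The outer product entry T_{ij} = u_i * v_j.
We need i=3, j=2.
u_3 = -9, v_2 = -6.3
T_{3,2} = -9 * -6.3 = 56.7

56.7


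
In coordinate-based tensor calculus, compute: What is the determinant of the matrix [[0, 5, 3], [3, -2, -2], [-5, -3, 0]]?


Expanding along the first row, det(A) = a11*M_11 - a12*M_12 + a13*M_13, where M_1j is the (1,j) minor.
Minor M_11 = -2*0 - -2*-3 = -6
Minor M_12 = 3*0 - -2*-5 = -10
Minor M_13 = 3*-3 - -2*-5 = -19
det = 0*(-6) - 5*(-10) + 3*(-19)
    = 0 - -50 + -57
    = -7

-7


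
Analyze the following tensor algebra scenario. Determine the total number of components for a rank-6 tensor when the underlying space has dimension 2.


The number of components of a rank-r tensor in d dimensions is d^r.
Here d = 2 and r = 6.
2^6 = 64

64


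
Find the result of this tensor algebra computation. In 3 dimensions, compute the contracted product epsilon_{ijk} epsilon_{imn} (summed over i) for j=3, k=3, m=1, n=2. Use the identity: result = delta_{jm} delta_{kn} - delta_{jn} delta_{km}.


Using the identity: epsilon_{ijk} epsilon_{imn} = delta_{jm} delta_{kn} - delta_{jn} delta_{km}.
delta_{31} = 0
delta_{32} = 0
delta_{32} = 0
delta_{31} = 0
Result = 0 * 0 - 0 * 0 = 0 - 0 = 0

0


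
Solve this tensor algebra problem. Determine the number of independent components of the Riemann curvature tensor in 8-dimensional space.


The Riemann tensor in d dimensions has d^2(d^2 - 1)/12 independent components.
d = 8, so d^2 = 64
d^2 - 1 = 63
d^2(d^2 - 1) = 64 * 63 = 4032
Divide by 12: 4032 / 12 = 336

336


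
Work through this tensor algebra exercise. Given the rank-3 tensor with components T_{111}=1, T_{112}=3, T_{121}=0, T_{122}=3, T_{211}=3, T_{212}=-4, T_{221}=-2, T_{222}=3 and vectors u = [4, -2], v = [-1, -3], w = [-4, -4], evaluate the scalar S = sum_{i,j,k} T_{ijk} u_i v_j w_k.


S = sum over i,j,k of T_{ijk} u_i v_j w_k. Expanding all 8 terms:
T_{111}*u_1*v_1*w_1 = 1*4*-1*-4 = 16  (running total: 16)
T_{112}*u_1*v_1*w_2 = 3*4*-1*-4 = 48  (running total: 64)
T_{121}*u_1*v_2*w_1 = 0*4*-3*-4 = 0  (running total: 64)
T_{122}*u_1*v_2*w_2 = 3*4*-3*-4 = 144  (running total: 208)
T_{211}*u_2*v_1*w_1 = 3*-2*-1*-4 = -24  (running total: 184)
T_{212}*u_2*v_1*w_2 = -4*-2*-1*-4 = 32  (running total: 216)
T_{221}*u_2*v_2*w_1 = -2*-2*-3*-4 = 48  (running total: 264)
T_{222}*u_2*v_2*w_2 = 3*-2*-3*-4 = -72  (running total: 192)
S = 192

192


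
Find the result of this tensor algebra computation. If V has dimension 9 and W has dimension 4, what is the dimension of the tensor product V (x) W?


The dimension of a tensor product is the product of dimensions.
dim(V) = 9, dim(W) = 4
dim(V (x) W) = 9 * 4 = 36

36


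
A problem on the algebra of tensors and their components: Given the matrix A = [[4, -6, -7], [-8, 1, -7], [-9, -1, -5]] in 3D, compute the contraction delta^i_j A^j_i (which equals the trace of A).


The contraction (trace) of a rank-2 tensor is the sum of its diagonal elements.
Diagonal entries: A[1,1] = 4, A[2,2] = 1, A[3,3] = -5
Tr(A) = 4 + 1 + -5 = 0

0


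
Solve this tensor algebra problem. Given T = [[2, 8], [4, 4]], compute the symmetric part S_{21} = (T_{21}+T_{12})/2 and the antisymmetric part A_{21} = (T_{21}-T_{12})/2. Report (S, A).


T_{21} = 4
T_{12} = 8
S_{21} = (4 + 8)/2 = 12/2 = 6
A_{21} = (4 - 8)/2 = -4/2 = -2
Check: S + A = 6 + -2 = 4 = T_{21}.

(6, -2)


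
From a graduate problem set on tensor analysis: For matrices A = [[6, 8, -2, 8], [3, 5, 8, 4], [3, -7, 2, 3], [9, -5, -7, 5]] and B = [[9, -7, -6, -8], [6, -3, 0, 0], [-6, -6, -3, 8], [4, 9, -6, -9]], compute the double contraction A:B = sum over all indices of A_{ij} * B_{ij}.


A:B = sum over all i,j of A_{ij} * B_{ij}.
Row 1: 6*9=54, 8*-7=-56, -2*-6=12, 8*-8=-64 => row sum = -54
Row 2: 3*6=18, 5*-3=-15, 8*0=0, 4*0=0 => row sum = 3
Row 3: 3*-6=-18, -7*-6=42, 2*-3=-6, 3*8=24 => row sum = 42
Row 4: 9*4=36, -5*9=-45, -7*-6=42, 5*-9=-45 => row sum = -12
Total = -54 + 3 + 42 + -12 = -21

-21


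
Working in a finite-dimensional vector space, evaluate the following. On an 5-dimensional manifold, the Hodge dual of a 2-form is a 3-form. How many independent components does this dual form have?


The Hodge dual of a p-form on an n-dimensional manifold is an (n-p)-form.
n = 5, p = 2, so dual degree = 5 - 2 = 3
The number of components is C(n, n-p) = C(5, 3) = 10

10


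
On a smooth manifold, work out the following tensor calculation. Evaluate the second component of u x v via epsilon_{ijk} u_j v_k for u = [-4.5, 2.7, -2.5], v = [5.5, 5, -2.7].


(u x v)_2 = sum_{j,k} epsilon_{2jk} u_j v_k. Only permutations of (1,2,3) contribute; the two non-zero terms are:
eps_{213} u_1 v_3 = -1 * -4.5 * -2.7 = -12.15
eps_{231} u_3 v_1 = 1 * -2.5 * 5.5 = -13.75
(u x v)_2 = -25.9

-25.9


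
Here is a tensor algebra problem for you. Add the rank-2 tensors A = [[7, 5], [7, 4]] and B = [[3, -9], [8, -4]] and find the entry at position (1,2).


Tensor addition is component-wise: (A + B)_{ij} = A_{ij} + B_{ij}.
A_{12} = 5
B_{12} = -9
(A + B)_{12} = 5 + -9 = -4

-4


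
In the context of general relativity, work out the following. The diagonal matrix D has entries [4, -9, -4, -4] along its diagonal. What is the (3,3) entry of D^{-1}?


For a diagonal matrix, the inverse has entries (D^{-1})_{ii} = 1/d_{ii}.
The diagonal entries are: d_{11} = 4, d_{22} = -9, d_{33} = -4, d_{44} = -4
We need (D^{-1})_{33} = 1/d_{33} = 1/-4 = -1/4

-1/4


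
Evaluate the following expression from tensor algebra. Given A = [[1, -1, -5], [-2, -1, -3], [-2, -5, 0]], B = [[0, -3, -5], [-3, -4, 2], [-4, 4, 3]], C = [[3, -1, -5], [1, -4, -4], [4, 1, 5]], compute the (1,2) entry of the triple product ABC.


(ABC)_{12} = sum_m (AB)_{1m} C_{m2}. First compute row 1 of AB.
(AB)_{11} = 1*0 + -1*-3 + -5*-4 = 23
(AB)_{12} = 1*-3 + -1*-4 + -5*4 = -19
(AB)_{13} = 1*-5 + -1*2 + -5*3 = -22
Now contract with column 2 of C:
(AB)_{11} * C_{12} = 23 * -1 = -23
(AB)_{12} * C_{22} = -19 * -4 = 76
(AB)_{13} * C_{32} = -22 * 1 = -22
(ABC)_{12} = -23 + 76 + -22 = 31

31


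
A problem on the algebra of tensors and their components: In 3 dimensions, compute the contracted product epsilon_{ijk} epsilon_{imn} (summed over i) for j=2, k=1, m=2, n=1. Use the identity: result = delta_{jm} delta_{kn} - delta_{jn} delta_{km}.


Using the identity: epsilon_{ijk} epsilon_{imn} = delta_{jm} delta_{kn} - delta_{jn} delta_{km}.
delta_{22} = 1
delta_{11} = 1
delta_{21} = 0
delta_{12} = 0
Result = 1 * 1 - 0 * 0 = 1 - 0 = 1

1


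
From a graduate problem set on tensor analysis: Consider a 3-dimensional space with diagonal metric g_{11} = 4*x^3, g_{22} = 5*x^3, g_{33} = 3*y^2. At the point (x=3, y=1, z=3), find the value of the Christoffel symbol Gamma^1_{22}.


For a diagonal metric, Gamma^k_{ij} = (1/2) g^{kk} (dg_{ik}/dx_j + dg_{jk}/dx_i - dg_{ij}/dx_k).
The metric is diagonal, so g_{ab} = 0 for a != b.
At the given point: g_{11} = 108, g_{22} = 135, g_{33} = 3
g^{11} = 1/108
dg_{21}/dx_2 = 0 (off-diagonal)
dg_{21}/dx_2 = 0 (off-diagonal)
dg_{22}/dx_1 = dg_{22}/dx_1 = 135
Numerator = 0 + 0 - 135 = -135
Gamma^1_{22} = -135 / (2 * 108) = -5/8

-5/8


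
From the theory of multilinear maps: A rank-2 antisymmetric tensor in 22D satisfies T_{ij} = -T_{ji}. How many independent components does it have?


An antisymmetric rank-2 tensor satisfies A_{ij} = -A_{ji}, so diagonal entries are zero.
The independent components are the upper-triangular entries: C(n, 2) = n(n-1)/2.
n = 22
C(22, 2) = 22 * 21 / 2 = 462 / 2 = 231

231


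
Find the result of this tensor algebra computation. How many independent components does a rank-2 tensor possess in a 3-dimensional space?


The number of components of a rank-r tensor in d dimensions is d^r.
Here d = 3 and r = 2.
3^2 = 9

9


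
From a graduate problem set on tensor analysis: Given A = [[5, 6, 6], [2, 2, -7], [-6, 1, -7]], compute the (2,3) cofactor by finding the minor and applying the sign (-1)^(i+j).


To find cofactor C_{23}, delete row 2 and column 3.
The resulting 2x2 submatrix is: [[5, 6], [-6, 1]]
Minor M_{23} = 5*1 - 6*-6
  = 5 - -36 = 41
Sign = (-1)^(2+3) = (-1)^5 = -1
Cofactor C_{23} = -1 * 41 = -41

-41


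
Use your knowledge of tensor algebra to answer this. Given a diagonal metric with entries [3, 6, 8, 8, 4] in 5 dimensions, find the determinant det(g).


For a diagonal metric, the determinant is the product of diagonal entries.
Diagonal entries: 3, 6, 8, 8, 4
det(g) = 3 * 6 * 8 * 8 * 4 = 4608

4608


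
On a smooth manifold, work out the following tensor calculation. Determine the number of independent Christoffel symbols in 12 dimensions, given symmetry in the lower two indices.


Christoffel symbols Gamma^k_{ij} are symmetric in i,j, so there are d * d(d+1)/2 independent symbols.
d = 12
d(d+1)/2 = 12 * 13 / 2 = 78
Total = 12 * 78 = 936

936


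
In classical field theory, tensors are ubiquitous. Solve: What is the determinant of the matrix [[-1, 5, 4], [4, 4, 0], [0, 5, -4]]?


Expanding along the first row, det(A) = a11*M_11 - a12*M_12 + a13*M_13, where M_1j is the (1,j) minor.
Minor M_11 = 4*-4 - 0*5 = -16
Minor M_12 = 4*-4 - 0*0 = -16
Minor M_13 = 4*5 - 4*0 = 20
det = -1*(-16) - 5*(-16) + 4*(20)
    = 16 - -80 + 80
    = 176

176


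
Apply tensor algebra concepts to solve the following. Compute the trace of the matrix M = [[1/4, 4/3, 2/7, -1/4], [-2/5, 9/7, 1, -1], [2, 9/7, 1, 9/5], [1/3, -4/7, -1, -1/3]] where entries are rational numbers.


The trace is the sum of diagonal entries.
Diagonal: M[1,1] = 1/4, M[2,2] = 9/7, M[3,3] = 1, M[4,4] = -1/3
Tr(M) = 1/4 + 9/7 + 1 + -1/3
Computing step by step:
After adding M[1,1]: 1/4
After adding M[2,2]: 43/28
After adding M[3,3]: 71/28
After adding M[4,4]: 185/84
Tr(M) = 185/84

185/84


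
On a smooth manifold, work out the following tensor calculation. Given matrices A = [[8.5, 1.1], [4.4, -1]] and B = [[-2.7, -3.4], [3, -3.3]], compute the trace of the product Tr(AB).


Tr(AB) = sum_i (AB)_{ii} where (AB)_{ii} = sum_k A_{ik} B_{ki}.
(AB)_{11} = 8.5*-2.7 + 1.1*3 = -19.65
(AB)_{22} = 4.4*-3.4 + -1*-3.3 = -11.66
Tr(AB) = -19.65 + -11.66 = -31.31

-31.31


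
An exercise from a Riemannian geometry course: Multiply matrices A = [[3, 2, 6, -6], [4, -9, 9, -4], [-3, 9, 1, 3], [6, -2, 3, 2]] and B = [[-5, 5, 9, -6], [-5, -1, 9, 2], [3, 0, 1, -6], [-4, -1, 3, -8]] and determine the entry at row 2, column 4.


(AB)_{ij} = sum_k A_{ik} B_{kj}.
For i=2, j=4:
A_{21} * B_{14} = 4 * -6 = -24
A_{22} * B_{24} = -9 * 2 = -18
A_{23} * B_{34} = 9 * -6 = -54
A_{24} * B_{44} = -4 * -8 = 32
Sum = -24 + -18 + -54 + 32 = -64

-64


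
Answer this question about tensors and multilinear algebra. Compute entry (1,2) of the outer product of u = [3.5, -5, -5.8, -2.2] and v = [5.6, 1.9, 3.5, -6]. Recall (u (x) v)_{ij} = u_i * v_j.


The outer product entry T_{ij} = u_i * v_j.
We need i=1, j=2.
u_1 = 3.5, v_2 = 1.9
T_{1,2} = 3.5 * 1.9 = 6.65

6.65


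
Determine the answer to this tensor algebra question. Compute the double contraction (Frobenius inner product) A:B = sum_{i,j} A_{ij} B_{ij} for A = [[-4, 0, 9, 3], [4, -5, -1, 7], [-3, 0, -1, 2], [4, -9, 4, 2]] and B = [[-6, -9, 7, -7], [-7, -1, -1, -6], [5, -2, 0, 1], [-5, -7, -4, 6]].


A:B = sum over all i,j of A_{ij} * B_{ij}.
Row 1: -4*-6=24, 0*-9=0, 9*7=63, 3*-7=-21 => row sum = 66
Row 2: 4*-7=-28, -5*-1=5, -1*-1=1, 7*-6=-42 => row sum = -64
Row 3: -3*5=-15, 0*-2=0, -1*0=0, 2*1=2 => row sum = -13
Row 4: 4*-5=-20, -9*-7=63, 4*-4=-16, 2*6=12 => row sum = 39
Total = 66 + -64 + -13 + 39 = 28

28


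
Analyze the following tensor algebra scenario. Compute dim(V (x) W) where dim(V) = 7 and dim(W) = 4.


The dimension of a tensor product is the product of dimensions.
dim(V) = 7, dim(W) = 4
dim(V (x) W) = 7 * 4 = 28

28


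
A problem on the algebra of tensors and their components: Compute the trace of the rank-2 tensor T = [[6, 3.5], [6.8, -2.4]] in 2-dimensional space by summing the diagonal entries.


The contraction (trace) of a rank-2 tensor is the sum of its diagonal elements.
Diagonal entries: A[1,1] = 6, A[2,2] = -2.4
Tr(A) = 6 + -2.4 = 3.6

3.6


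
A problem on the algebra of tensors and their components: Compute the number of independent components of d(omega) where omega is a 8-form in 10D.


The exterior derivative of a p-form is a (p+1)-form.
Its number of independent components is C(n, p+1).
n = 10, p+1 = 9
C(10, 9) = 10

10


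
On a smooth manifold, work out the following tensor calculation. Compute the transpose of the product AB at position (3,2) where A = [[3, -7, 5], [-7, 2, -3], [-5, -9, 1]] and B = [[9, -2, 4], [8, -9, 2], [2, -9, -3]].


(AB)^T_{ij} = (AB)_{ji} = sum_k A_{jk} B_{ki}.
For i=3, j=2 we need (AB)_{23}:
A_{21} * B_{13} = -7 * 4 = -28
A_{22} * B_{23} = 2 * 2 = 4
A_{23} * B_{33} = -3 * -3 = 9
Sum = -28 + 4 + 9 = -15

-15


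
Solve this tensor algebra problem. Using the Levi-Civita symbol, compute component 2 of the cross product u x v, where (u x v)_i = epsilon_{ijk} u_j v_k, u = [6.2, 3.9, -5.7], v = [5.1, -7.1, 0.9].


(u x v)_2 = sum_{j,k} epsilon_{2jk} u_j v_k. Only permutations of (1,2,3) contribute; the two non-zero terms are:
eps_{213} u_1 v_3 = -1 * 6.2 * 0.9 = -5.58
eps_{231} u_3 v_1 = 1 * -5.7 * 5.1 = -29.07
(u x v)_2 = -34.65

-34.65


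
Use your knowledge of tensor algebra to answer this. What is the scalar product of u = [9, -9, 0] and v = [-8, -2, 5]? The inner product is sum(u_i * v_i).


The inner product u . v = sum of u_i * v_i.
Term-by-term: 9 * -8, -9 * -2, 0 * 5
Products: -72, 18, 0
Sum = -72 + 18 + 0 = -54

-54


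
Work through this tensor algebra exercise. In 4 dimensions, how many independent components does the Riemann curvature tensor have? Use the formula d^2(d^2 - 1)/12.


The Riemann tensor in d dimensions has d^2(d^2 - 1)/12 independent components.
d = 4, so d^2 = 16
d^2 - 1 = 15
d^2(d^2 - 1) = 16 * 15 = 240
Divide by 12: 240 / 12 = 20

20


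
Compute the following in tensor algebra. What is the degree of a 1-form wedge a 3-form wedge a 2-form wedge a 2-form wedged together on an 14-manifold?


The degree of a wedge product is the sum of the degrees of the individual forms.
Degrees: 1, 3, 2, 2
Total degree = 1 + 3 + 2 + 2 = 8

8


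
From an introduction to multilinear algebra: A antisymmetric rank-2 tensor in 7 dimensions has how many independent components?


A antisymmetric rank-2 tensor in d dimensions has d(d-1)/2 independent components.
d = 7
d(d-1)/2 = 7 * 6 / 2 = 42 / 2 = 21

21


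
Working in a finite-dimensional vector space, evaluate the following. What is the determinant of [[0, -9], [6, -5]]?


For a 2x2 matrix [[a, b], [c, d]], det = a*d - b*c.
a = 0, b = -9, c = 6, d = -5
a*d = 0 * -5 = 0
b*c = -9 * 6 = -54
det = 0 - -54 = 54

54


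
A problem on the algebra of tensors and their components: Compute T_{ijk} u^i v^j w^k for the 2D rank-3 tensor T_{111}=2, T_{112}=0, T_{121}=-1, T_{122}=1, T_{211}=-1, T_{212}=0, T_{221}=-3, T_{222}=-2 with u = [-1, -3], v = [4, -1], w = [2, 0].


S = sum over i,j,k of T_{ijk} u_i v_j w_k. Expanding all 8 terms:
T_{111}*u_1*v_1*w_1 = 2*-1*4*2 = -16  (running total: -16)
T_{112}*u_1*v_1*w_2 = 0*-1*4*0 = 0  (running total: -16)
T_{121}*u_1*v_2*w_1 = -1*-1*-1*2 = -2  (running total: -18)
T_{122}*u_1*v_2*w_2 = 1*-1*-1*0 = 0  (running total: -18)
T_{211}*u_2*v_1*w_1 = -1*-3*4*2 = 24  (running total: 6)
T_{212}*u_2*v_1*w_2 = 0*-3*4*0 = 0  (running total: 6)
T_{221}*u_2*v_2*w_1 = -3*-3*-1*2 = -18  (running total: -12)
T_{222}*u_2*v_2*w_2 = -2*-3*-1*0 = 0  (running total: -12)
S = -12

-12


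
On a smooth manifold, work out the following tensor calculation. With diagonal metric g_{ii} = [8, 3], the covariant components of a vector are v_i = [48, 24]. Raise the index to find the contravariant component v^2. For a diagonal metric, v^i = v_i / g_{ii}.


To raise an index with a diagonal metric: v^i = v_i / g_{ii}.
For index 2: v_2 = 24, g_{22} = 3
v^2 = 24 / 3 = 8

8


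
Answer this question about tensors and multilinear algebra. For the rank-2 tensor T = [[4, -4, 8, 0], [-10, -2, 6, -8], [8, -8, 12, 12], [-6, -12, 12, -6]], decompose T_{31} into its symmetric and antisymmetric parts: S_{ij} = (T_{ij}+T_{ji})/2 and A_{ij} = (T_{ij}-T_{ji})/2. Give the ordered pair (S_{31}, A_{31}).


T_{31} = 8
T_{13} = 8
S_{31} = (8 + 8)/2 = 16/2 = 8
A_{31} = (8 - 8)/2 = 0/2 = 0
Check: S + A = 8 + 0 = 8 = T_{31}.

(8, 0)


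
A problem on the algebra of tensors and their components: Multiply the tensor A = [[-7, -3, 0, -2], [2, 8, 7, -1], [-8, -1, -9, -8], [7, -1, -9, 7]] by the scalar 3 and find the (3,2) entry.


Scalar multiplication: (cA)_{ij} = c * A_{ij}.
c = 3
A_{32} = -1
(cA)_{32} = 3 * -1 = -3

-3


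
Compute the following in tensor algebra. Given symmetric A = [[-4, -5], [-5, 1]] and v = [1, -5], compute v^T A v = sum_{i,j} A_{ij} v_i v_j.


First compute Av:
(Av)_1 = -4*1 + -5*-5 = 21
(Av)_2 = -5*1 + 1*-5 = -10
Av = [21, -10]
Then v^T (Av) = 1*21 + -5*-10
= 21 + 50 = 71

71


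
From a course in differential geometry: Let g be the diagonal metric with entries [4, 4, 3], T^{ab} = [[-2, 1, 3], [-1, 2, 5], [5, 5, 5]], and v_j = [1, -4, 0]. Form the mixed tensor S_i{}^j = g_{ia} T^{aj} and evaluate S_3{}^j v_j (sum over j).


Step 1: lower the first index. For a diagonal metric, g_{ia} T^{aj} = g_{ii} T^{ij} (no sum on i).
g_{33} = 3
S_3{}^1 = 3 * T^{31} = 3 * 5 = 15
S_3{}^2 = 3 * T^{32} = 3 * 5 = 15
S_3{}^3 = 3 * T^{33} = 3 * 5 = 15
Step 2: contract S_3{}^j with v_j.
S_3{}^1 * v_1 = 15 * 1 = 15
S_3{}^2 * v_2 = 15 * -4 = -60
S_3{}^3 * v_3 = 15 * 0 = 0
Result = 15 + -60 + 0 = -45

-45
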